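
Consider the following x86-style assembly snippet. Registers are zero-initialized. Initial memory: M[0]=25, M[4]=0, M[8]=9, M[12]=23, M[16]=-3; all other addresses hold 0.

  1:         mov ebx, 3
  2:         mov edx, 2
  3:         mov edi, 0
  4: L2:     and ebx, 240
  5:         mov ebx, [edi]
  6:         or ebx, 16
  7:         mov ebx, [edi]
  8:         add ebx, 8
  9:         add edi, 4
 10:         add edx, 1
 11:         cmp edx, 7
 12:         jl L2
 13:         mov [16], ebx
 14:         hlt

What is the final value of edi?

after mov ebx, 3: ebx=3
after mov edx, 2: edx=2
after mov edi, 0: edi=0
after and ebx, 240: ebx=3&240=0
after mov ebx, [edi]: ebx=M[0]=25
after or ebx, 16: ebx=25|16=25
after mov ebx, [edi]: ebx=M[0]=25
after add ebx, 8: ebx=25+8=33
after add edi, 4: edi=0+4=4
after add edx, 1: edx=2+1=3
cmp edx, 7  (cmp 3,7)
jl L2: taken
after and ebx, 240: ebx=33&240=32
after mov ebx, [edi]: ebx=M[4]=0
after or ebx, 16: ebx=0|16=16
after mov ebx, [edi]: ebx=M[4]=0
after add ebx, 8: ebx=0+8=8
after add edi, 4: edi=4+4=8
after add edx, 1: edx=3+1=4
cmp edx, 7  (cmp 4,7)
jl L2: taken
after and ebx, 240: ebx=8&240=0
after mov ebx, [edi]: ebx=M[8]=9
after or ebx, 16: ebx=9|16=25
after mov ebx, [edi]: ebx=M[8]=9
after add ebx, 8: ebx=9+8=17
after add edi, 4: edi=8+4=12
after add edx, 1: edx=4+1=5
cmp edx, 7  (cmp 5,7)
jl L2: taken
after and ebx, 240: ebx=17&240=16
after mov ebx, [edi]: ebx=M[12]=23
after or ebx, 16: ebx=23|16=23
after mov ebx, [edi]: ebx=M[12]=23
after add ebx, 8: ebx=23+8=31
after add edi, 4: edi=12+4=16
after add edx, 1: edx=5+1=6
cmp edx, 7  (cmp 6,7)
jl L2: taken
after and ebx, 240: ebx=31&240=16
after mov ebx, [edi]: ebx=M[16]=-3
after or ebx, 16: ebx=(-3)|16=-3
after mov ebx, [edi]: ebx=M[16]=-3
after add ebx, 8: ebx=(-3)+8=5
after add edi, 4: edi=16+4=20
after add edx, 1: edx=6+1=7
cmp edx, 7  (cmp 7,7)
jl L2: not taken
mov [16], ebx → M[16]=5
halt.

20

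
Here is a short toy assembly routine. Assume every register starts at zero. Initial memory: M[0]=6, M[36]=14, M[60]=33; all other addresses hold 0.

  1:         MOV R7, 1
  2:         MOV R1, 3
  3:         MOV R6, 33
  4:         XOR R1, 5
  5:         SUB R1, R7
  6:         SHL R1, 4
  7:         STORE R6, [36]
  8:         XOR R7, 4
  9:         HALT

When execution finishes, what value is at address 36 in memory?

33

MOV R7, 1 → R7=1
MOV R1, 3 → R1=3
MOV R6, 33 → R6=33
XOR R1, 5 → R1=3^5=6
SUB R1, R7 → R1=6-1=5
SHL R1, 4 → R1=5<<4=80
STORE R6, [36] → M[36]=33
XOR R7, 4 → R7=1^4=5
halt.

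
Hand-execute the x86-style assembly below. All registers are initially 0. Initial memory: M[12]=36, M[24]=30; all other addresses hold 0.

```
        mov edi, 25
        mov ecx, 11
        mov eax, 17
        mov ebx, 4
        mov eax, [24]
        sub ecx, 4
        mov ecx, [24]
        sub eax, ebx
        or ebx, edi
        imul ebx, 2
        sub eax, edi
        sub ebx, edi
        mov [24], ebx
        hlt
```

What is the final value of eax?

after mov edi, 25: edi=25
after mov ecx, 11: ecx=11
after mov eax, 17: eax=17
after mov ebx, 4: ebx=4
after mov eax, [24]: eax=M[24]=30
after sub ecx, 4: ecx=11-4=7
after mov ecx, [24]: ecx=M[24]=30
after sub eax, ebx: eax=30-4=26
after or ebx, edi: ebx=4|25=29
after imul ebx, 2: ebx=29*2=58
after sub eax, edi: eax=26-25=1
after sub ebx, edi: ebx=58-25=33
mov [24], ebx → M[24]=33
halt.

1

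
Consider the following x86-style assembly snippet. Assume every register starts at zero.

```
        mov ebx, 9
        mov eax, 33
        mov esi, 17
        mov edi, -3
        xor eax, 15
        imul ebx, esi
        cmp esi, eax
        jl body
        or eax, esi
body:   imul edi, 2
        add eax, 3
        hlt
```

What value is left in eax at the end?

ebx=9
eax=33
esi=17
edi=-3
eax=33^15=46
ebx=9*17=153
cmp esi, eax  (cmp 17,46)
jl body: taken
edi=(-3)*2=-6
eax=46+3=49
halt.

49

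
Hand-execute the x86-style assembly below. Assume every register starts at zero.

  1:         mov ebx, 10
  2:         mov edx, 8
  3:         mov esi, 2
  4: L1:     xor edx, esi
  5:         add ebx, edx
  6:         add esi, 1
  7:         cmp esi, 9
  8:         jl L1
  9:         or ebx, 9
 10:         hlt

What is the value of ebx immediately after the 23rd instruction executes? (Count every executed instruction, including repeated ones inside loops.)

50

mov ebx, 10 → ebx=10
mov edx, 8 → edx=8
mov esi, 2 → esi=2
xor edx, esi → edx=8^2=10
add ebx, edx → ebx=10+10=20
add esi, 1 → esi=2+1=3
cmp esi, 9  (cmp 3,9)
jl L1: taken
xor edx, esi → edx=10^3=9
add ebx, edx → ebx=20+9=29
add esi, 1 → esi=3+1=4
cmp esi, 9  (cmp 4,9)
jl L1: taken
xor edx, esi → edx=9^4=13
add ebx, edx → ebx=29+13=42
add esi, 1 → esi=4+1=5
cmp esi, 9  (cmp 5,9)
jl L1: taken
xor edx, esi → edx=13^5=8
add ebx, edx → ebx=42+8=50
add esi, 1 → esi=5+1=6
cmp esi, 9  (cmp 6,9)
jl L1: taken
After step 23: ebx = 50.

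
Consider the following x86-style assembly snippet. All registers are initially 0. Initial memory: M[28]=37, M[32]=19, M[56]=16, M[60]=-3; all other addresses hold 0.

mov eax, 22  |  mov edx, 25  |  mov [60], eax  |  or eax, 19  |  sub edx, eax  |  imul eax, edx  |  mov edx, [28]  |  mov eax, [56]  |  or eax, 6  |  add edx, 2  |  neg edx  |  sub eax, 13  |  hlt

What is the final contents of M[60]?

eax=22
edx=25
mov [60], eax → M[60]=22
eax=22|19=23
edx=25-23=2
eax=23*2=46
edx=M[28]=37
eax=M[56]=16
eax=16|6=22
edx=37+2=39
edx=-(39)=-39
eax=22-13=9
halt.

22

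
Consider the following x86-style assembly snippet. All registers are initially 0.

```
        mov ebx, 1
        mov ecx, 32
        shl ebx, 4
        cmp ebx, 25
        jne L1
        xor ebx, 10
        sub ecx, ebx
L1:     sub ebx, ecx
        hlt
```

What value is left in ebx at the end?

-16

mov ebx, 1 → ebx=1
mov ecx, 32 → ecx=32
shl ebx, 4 → ebx=1<<4=16
cmp ebx, 25  (cmp 16,25)
jne L1: taken
sub ebx, ecx → ebx=16-32=-16
halt.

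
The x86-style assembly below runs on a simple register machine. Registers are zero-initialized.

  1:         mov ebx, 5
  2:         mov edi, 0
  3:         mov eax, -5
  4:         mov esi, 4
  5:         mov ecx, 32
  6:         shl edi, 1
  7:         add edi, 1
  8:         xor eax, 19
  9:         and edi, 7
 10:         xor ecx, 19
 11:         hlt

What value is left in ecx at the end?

ebx=5
edi=0
eax=-5
esi=4
ecx=32
edi=0<<1=0
edi=0+1=1
eax=(-5)^19=-24
edi=1&7=1
ecx=32^19=51
halt.

51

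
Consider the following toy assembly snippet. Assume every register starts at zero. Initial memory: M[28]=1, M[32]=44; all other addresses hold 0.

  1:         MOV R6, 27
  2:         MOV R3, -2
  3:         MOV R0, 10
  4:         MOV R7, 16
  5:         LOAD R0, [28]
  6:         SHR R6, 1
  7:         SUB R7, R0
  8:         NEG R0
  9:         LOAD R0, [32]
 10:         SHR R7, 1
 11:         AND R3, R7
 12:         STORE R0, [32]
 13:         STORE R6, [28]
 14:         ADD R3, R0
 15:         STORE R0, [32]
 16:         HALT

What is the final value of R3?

R6=27
R3=-2
R0=10
R7=16
R0=M[28]=1
R6=27>>1=13
R7=16-1=15
R0=-(1)=-1
R0=M[32]=44
R7=15>>1=7
R3=(-2)&7=6
STORE R0, [32] → M[32]=44
STORE R6, [28] → M[28]=13
R3=6+44=50
STORE R0, [32] → M[32]=44
halt.

50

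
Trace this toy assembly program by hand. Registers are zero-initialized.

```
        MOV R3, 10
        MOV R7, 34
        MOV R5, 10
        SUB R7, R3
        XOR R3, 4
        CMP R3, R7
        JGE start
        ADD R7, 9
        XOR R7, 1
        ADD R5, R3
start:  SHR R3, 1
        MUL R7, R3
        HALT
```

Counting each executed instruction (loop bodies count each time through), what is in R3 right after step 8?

14

after MOV R3, 10: R3=10
after MOV R7, 34: R7=34
after MOV R5, 10: R5=10
after SUB R7, R3: R7=34-10=24
after XOR R3, 4: R3=10^4=14
CMP R3, R7  (cmp 14,24)
JGE start: not taken
after ADD R7, 9: R7=24+9=33
After step 8: R3 = 14.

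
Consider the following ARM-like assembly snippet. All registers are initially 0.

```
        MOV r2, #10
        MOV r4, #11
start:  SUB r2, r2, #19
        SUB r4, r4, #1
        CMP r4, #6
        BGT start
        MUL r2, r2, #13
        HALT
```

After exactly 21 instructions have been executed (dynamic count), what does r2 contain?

r2=10
r4=11
r2=10-19=-9
r4=11-1=10
CMP r4, #6  (cmp 10,6)
BGT start: taken
r2=(-9)-19=-28
r4=10-1=9
CMP r4, #6  (cmp 9,6)
BGT start: taken
r2=(-28)-19=-47
r4=9-1=8
CMP r4, #6  (cmp 8,6)
BGT start: taken
r2=(-47)-19=-66
r4=8-1=7
CMP r4, #6  (cmp 7,6)
BGT start: taken
r2=(-66)-19=-85
r4=7-1=6
CMP r4, #6  (cmp 6,6)
After step 21: r2 = -85.

-85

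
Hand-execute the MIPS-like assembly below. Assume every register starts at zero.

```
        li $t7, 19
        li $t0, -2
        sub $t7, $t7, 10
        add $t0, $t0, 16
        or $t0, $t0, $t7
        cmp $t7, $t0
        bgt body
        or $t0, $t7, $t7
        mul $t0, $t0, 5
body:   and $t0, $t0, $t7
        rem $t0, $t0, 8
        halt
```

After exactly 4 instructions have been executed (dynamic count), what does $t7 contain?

after li $t7, 19: $t7=19
after li $t0, -2: $t0=-2
after sub $t7, $t7, 10: $t7=19-10=9
after add $t0, $t0, 16: $t0=(-2)+16=14
After step 4: $t7 = 9.

9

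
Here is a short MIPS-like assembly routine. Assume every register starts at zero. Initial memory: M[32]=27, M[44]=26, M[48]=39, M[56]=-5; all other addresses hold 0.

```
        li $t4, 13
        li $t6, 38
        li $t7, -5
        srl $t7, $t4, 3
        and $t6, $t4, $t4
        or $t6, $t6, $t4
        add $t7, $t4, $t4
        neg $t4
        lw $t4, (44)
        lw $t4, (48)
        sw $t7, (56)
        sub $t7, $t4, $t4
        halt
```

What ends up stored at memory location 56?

26

$t4=13
$t6=38
$t7=-5
$t7=13>>3=1
$t6=13&13=13
$t6=13|13=13
$t7=13+13=26
$t4=-(13)=-13
$t4=M[44]=26
$t4=M[48]=39
sw $t7, (56) → M[56]=26
$t7=39-39=0
halt.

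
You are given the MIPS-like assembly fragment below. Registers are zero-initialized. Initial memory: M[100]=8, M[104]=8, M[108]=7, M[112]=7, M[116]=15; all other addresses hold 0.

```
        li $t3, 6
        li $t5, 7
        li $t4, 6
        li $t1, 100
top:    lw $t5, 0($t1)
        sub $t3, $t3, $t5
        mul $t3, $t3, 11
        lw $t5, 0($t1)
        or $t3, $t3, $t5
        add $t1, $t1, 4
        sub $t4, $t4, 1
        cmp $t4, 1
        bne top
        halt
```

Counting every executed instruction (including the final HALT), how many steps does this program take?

$t3=6
$t5=7
$t4=6
$t1=100
$t5=M[100]=8
$t3=6-8=-2
$t3=(-2)*11=-22
$t5=M[100]=8
$t3=(-22)|8=-22
$t1=100+4=104
$t4=6-1=5
cmp $t4, 1  (cmp 5,1)
bne top: taken
$t5=M[104]=8
$t3=(-22)-8=-30
$t3=(-30)*11=-330
$t5=M[104]=8
$t3=(-330)|8=-322
$t1=104+4=108
$t4=5-1=4
cmp $t4, 1  (cmp 4,1)
bne top: taken
$t5=M[108]=7
$t3=(-322)-7=-329
$t3=(-329)*11=-3619
$t5=M[108]=7
$t3=(-3619)|7=-3617
$t1=108+4=112
$t4=4-1=3
cmp $t4, 1  (cmp 3,1)
bne top: taken
$t5=M[112]=7
$t3=(-3617)-7=-3624
$t3=(-3624)*11=-39864
$t5=M[112]=7
$t3=(-39864)|7=-39857
$t1=112+4=116
$t4=3-1=2
cmp $t4, 1  (cmp 2,1)
bne top: taken
$t5=M[116]=15
$t3=(-39857)-15=-39872
$t3=(-39872)*11=-438592
$t5=M[116]=15
$t3=(-438592)|15=-438577
$t1=116+4=120
$t4=2-1=1
cmp $t4, 1  (cmp 1,1)
bne top: not taken
halt.
Total executed instructions: 50.

50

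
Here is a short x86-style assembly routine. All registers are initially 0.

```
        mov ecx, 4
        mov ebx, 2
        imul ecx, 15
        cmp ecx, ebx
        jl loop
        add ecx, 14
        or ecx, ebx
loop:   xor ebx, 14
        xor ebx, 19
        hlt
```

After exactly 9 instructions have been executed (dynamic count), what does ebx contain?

31

mov ecx, 4 → ecx=4
mov ebx, 2 → ebx=2
imul ecx, 15 → ecx=4*15=60
cmp ecx, ebx  (cmp 60,2)
jl loop: not taken
add ecx, 14 → ecx=60+14=74
or ecx, ebx → ecx=74|2=74
xor ebx, 14 → ebx=2^14=12
xor ebx, 19 → ebx=12^19=31
After step 9: ebx = 31.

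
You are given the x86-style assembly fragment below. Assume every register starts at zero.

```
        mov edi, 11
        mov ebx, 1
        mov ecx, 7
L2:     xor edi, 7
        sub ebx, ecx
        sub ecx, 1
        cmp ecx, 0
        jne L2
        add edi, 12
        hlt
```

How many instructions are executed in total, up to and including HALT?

after mov edi, 11: edi=11
after mov ebx, 1: ebx=1
after mov ecx, 7: ecx=7
after xor edi, 7: edi=11^7=12
after sub ebx, ecx: ebx=1-7=-6
after sub ecx, 1: ecx=7-1=6
cmp ecx, 0  (cmp 6,0)
jne L2: taken
after xor edi, 7: edi=12^7=11
after sub ebx, ecx: ebx=(-6)-6=-12
after sub ecx, 1: ecx=6-1=5
cmp ecx, 0  (cmp 5,0)
jne L2: taken
after xor edi, 7: edi=11^7=12
after sub ebx, ecx: ebx=(-12)-5=-17
after sub ecx, 1: ecx=5-1=4
cmp ecx, 0  (cmp 4,0)
jne L2: taken
after xor edi, 7: edi=12^7=11
after sub ebx, ecx: ebx=(-17)-4=-21
after sub ecx, 1: ecx=4-1=3
cmp ecx, 0  (cmp 3,0)
jne L2: taken
after xor edi, 7: edi=11^7=12
after sub ebx, ecx: ebx=(-21)-3=-24
after sub ecx, 1: ecx=3-1=2
cmp ecx, 0  (cmp 2,0)
jne L2: taken
after xor edi, 7: edi=12^7=11
after sub ebx, ecx: ebx=(-24)-2=-26
after sub ecx, 1: ecx=2-1=1
cmp ecx, 0  (cmp 1,0)
jne L2: taken
after xor edi, 7: edi=11^7=12
after sub ebx, ecx: ebx=(-26)-1=-27
after sub ecx, 1: ecx=1-1=0
cmp ecx, 0  (cmp 0,0)
jne L2: not taken
after add edi, 12: edi=12+12=24
halt.
Total executed instructions: 40.

40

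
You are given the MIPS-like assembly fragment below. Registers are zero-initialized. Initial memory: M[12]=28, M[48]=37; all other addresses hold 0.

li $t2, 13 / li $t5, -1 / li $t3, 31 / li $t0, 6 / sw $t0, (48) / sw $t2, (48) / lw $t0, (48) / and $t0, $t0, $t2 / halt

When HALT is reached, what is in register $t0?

13

li $t2, 13 → $t2=13
li $t5, -1 → $t5=-1
li $t3, 31 → $t3=31
li $t0, 6 → $t0=6
sw $t0, (48) → M[48]=6
sw $t2, (48) → M[48]=13
lw $t0, (48) → $t0=M[48]=13
and $t0, $t0, $t2 → $t0=13&13=13
halt.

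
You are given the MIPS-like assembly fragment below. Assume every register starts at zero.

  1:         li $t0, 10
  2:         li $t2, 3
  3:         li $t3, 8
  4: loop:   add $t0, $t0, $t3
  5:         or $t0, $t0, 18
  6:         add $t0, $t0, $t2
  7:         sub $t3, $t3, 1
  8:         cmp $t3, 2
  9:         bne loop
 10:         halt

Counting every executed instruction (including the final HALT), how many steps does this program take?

40

li $t0, 10 → $t0=10
li $t2, 3 → $t2=3
li $t3, 8 → $t3=8
add $t0, $t0, $t3 → $t0=10+8=18
or $t0, $t0, 18 → $t0=18|18=18
add $t0, $t0, $t2 → $t0=18+3=21
sub $t3, $t3, 1 → $t3=8-1=7
cmp $t3, 2  (cmp 7,2)
bne loop: taken
add $t0, $t0, $t3 → $t0=21+7=28
or $t0, $t0, 18 → $t0=28|18=30
add $t0, $t0, $t2 → $t0=30+3=33
sub $t3, $t3, 1 → $t3=7-1=6
cmp $t3, 2  (cmp 6,2)
bne loop: taken
add $t0, $t0, $t3 → $t0=33+6=39
or $t0, $t0, 18 → $t0=39|18=55
add $t0, $t0, $t2 → $t0=55+3=58
sub $t3, $t3, 1 → $t3=6-1=5
cmp $t3, 2  (cmp 5,2)
bne loop: taken
add $t0, $t0, $t3 → $t0=58+5=63
or $t0, $t0, 18 → $t0=63|18=63
add $t0, $t0, $t2 → $t0=63+3=66
sub $t3, $t3, 1 → $t3=5-1=4
cmp $t3, 2  (cmp 4,2)
bne loop: taken
add $t0, $t0, $t3 → $t0=66+4=70
or $t0, $t0, 18 → $t0=70|18=86
add $t0, $t0, $t2 → $t0=86+3=89
sub $t3, $t3, 1 → $t3=4-1=3
cmp $t3, 2  (cmp 3,2)
bne loop: taken
add $t0, $t0, $t3 → $t0=89+3=92
or $t0, $t0, 18 → $t0=92|18=94
add $t0, $t0, $t2 → $t0=94+3=97
sub $t3, $t3, 1 → $t3=3-1=2
cmp $t3, 2  (cmp 2,2)
bne loop: not taken
halt.
Total executed instructions: 40.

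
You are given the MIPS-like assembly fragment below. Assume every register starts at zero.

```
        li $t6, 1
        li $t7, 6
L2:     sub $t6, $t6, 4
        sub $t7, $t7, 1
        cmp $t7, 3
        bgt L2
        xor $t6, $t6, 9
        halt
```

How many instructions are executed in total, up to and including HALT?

16

li $t6, 1 → $t6=1
li $t7, 6 → $t7=6
sub $t6, $t6, 4 → $t6=1-4=-3
sub $t7, $t7, 1 → $t7=6-1=5
cmp $t7, 3  (cmp 5,3)
bgt L2: taken
sub $t6, $t6, 4 → $t6=(-3)-4=-7
sub $t7, $t7, 1 → $t7=5-1=4
cmp $t7, 3  (cmp 4,3)
bgt L2: taken
sub $t6, $t6, 4 → $t6=(-7)-4=-11
sub $t7, $t7, 1 → $t7=4-1=3
cmp $t7, 3  (cmp 3,3)
bgt L2: not taken
xor $t6, $t6, 9 → $t6=(-11)^9=-4
halt.
Total executed instructions: 16.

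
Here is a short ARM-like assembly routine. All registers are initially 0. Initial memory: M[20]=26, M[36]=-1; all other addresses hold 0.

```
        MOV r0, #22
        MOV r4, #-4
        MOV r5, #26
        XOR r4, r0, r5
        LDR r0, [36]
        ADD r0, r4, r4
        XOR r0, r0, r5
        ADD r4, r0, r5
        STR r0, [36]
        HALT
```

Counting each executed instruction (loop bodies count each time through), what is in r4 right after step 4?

r0=22
r4=-4
r5=26
r4=22^26=12
After step 4: r4 = 12.

12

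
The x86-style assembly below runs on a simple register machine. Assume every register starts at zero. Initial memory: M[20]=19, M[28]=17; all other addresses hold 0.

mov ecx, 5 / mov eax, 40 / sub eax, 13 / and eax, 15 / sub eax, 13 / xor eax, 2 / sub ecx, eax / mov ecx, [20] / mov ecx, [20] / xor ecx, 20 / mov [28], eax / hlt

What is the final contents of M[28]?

after mov ecx, 5: ecx=5
after mov eax, 40: eax=40
after sub eax, 13: eax=40-13=27
after and eax, 15: eax=27&15=11
after sub eax, 13: eax=11-13=-2
after xor eax, 2: eax=(-2)^2=-4
after sub ecx, eax: ecx=5-(-4)=9
after mov ecx, [20]: ecx=M[20]=19
after mov ecx, [20]: ecx=M[20]=19
after xor ecx, 20: ecx=19^20=7
mov [28], eax → M[28]=-4
halt.

-4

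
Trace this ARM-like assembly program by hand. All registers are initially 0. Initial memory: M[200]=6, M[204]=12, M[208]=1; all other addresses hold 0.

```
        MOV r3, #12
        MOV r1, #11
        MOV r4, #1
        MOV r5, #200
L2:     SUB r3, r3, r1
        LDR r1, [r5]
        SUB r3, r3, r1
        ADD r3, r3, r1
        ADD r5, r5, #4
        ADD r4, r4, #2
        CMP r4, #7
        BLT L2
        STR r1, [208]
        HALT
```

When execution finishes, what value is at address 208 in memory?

1

after MOV r3, #12: r3=12
after MOV r1, #11: r1=11
after MOV r4, #1: r4=1
after MOV r5, #200: r5=200
after SUB r3, r3, r1: r3=12-11=1
after LDR r1, [r5]: r1=M[200]=6
after SUB r3, r3, r1: r3=1-6=-5
after ADD r3, r3, r1: r3=(-5)+6=1
after ADD r5, r5, #4: r5=200+4=204
after ADD r4, r4, #2: r4=1+2=3
CMP r4, #7  (cmp 3,7)
BLT L2: taken
after SUB r3, r3, r1: r3=1-6=-5
after LDR r1, [r5]: r1=M[204]=12
after SUB r3, r3, r1: r3=(-5)-12=-17
after ADD r3, r3, r1: r3=(-17)+12=-5
after ADD r5, r5, #4: r5=204+4=208
after ADD r4, r4, #2: r4=3+2=5
CMP r4, #7  (cmp 5,7)
BLT L2: taken
after SUB r3, r3, r1: r3=(-5)-12=-17
after LDR r1, [r5]: r1=M[208]=1
after SUB r3, r3, r1: r3=(-17)-1=-18
after ADD r3, r3, r1: r3=(-18)+1=-17
after ADD r5, r5, #4: r5=208+4=212
after ADD r4, r4, #2: r4=5+2=7
CMP r4, #7  (cmp 7,7)
BLT L2: not taken
STR r1, [208] → M[208]=1
halt.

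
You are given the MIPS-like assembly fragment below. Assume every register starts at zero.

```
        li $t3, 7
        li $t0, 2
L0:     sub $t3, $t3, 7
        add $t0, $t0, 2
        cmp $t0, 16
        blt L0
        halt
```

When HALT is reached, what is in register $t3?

$t3=7
$t0=2
$t3=7-7=0
$t0=2+2=4
cmp $t0, 16  (cmp 4,16)
blt L0: taken
$t3=0-7=-7
$t0=4+2=6
cmp $t0, 16  (cmp 6,16)
blt L0: taken
$t3=(-7)-7=-14
$t0=6+2=8
cmp $t0, 16  (cmp 8,16)
blt L0: taken
$t3=(-14)-7=-21
$t0=8+2=10
cmp $t0, 16  (cmp 10,16)
blt L0: taken
$t3=(-21)-7=-28
$t0=10+2=12
cmp $t0, 16  (cmp 12,16)
blt L0: taken
$t3=(-28)-7=-35
$t0=12+2=14
cmp $t0, 16  (cmp 14,16)
blt L0: taken
$t3=(-35)-7=-42
$t0=14+2=16
cmp $t0, 16  (cmp 16,16)
blt L0: not taken
halt.

-42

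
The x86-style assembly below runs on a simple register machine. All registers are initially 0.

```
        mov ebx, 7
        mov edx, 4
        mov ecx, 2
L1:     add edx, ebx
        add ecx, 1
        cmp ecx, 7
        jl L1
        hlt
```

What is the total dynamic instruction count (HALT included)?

24

mov ebx, 7 → ebx=7
mov edx, 4 → edx=4
mov ecx, 2 → ecx=2
add edx, ebx → edx=4+7=11
add ecx, 1 → ecx=2+1=3
cmp ecx, 7  (cmp 3,7)
jl L1: taken
add edx, ebx → edx=11+7=18
add ecx, 1 → ecx=3+1=4
cmp ecx, 7  (cmp 4,7)
jl L1: taken
add edx, ebx → edx=18+7=25
add ecx, 1 → ecx=4+1=5
cmp ecx, 7  (cmp 5,7)
jl L1: taken
add edx, ebx → edx=25+7=32
add ecx, 1 → ecx=5+1=6
cmp ecx, 7  (cmp 6,7)
jl L1: taken
add edx, ebx → edx=32+7=39
add ecx, 1 → ecx=6+1=7
cmp ecx, 7  (cmp 7,7)
jl L1: not taken
halt.
Total executed instructions: 24.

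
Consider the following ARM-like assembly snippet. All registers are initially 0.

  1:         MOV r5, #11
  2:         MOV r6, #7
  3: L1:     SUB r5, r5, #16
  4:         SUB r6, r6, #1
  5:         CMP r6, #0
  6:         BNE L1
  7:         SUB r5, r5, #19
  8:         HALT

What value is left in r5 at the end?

-120

after MOV r5, #11: r5=11
after MOV r6, #7: r6=7
after SUB r5, r5, #16: r5=11-16=-5
after SUB r6, r6, #1: r6=7-1=6
CMP r6, #0  (cmp 6,0)
BNE L1: taken
after SUB r5, r5, #16: r5=(-5)-16=-21
after SUB r6, r6, #1: r6=6-1=5
CMP r6, #0  (cmp 5,0)
BNE L1: taken
after SUB r5, r5, #16: r5=(-21)-16=-37
after SUB r6, r6, #1: r6=5-1=4
CMP r6, #0  (cmp 4,0)
BNE L1: taken
after SUB r5, r5, #16: r5=(-37)-16=-53
after SUB r6, r6, #1: r6=4-1=3
CMP r6, #0  (cmp 3,0)
BNE L1: taken
after SUB r5, r5, #16: r5=(-53)-16=-69
after SUB r6, r6, #1: r6=3-1=2
CMP r6, #0  (cmp 2,0)
BNE L1: taken
after SUB r5, r5, #16: r5=(-69)-16=-85
after SUB r6, r6, #1: r6=2-1=1
CMP r6, #0  (cmp 1,0)
BNE L1: taken
after SUB r5, r5, #16: r5=(-85)-16=-101
after SUB r6, r6, #1: r6=1-1=0
CMP r6, #0  (cmp 0,0)
BNE L1: not taken
after SUB r5, r5, #19: r5=(-101)-19=-120
halt.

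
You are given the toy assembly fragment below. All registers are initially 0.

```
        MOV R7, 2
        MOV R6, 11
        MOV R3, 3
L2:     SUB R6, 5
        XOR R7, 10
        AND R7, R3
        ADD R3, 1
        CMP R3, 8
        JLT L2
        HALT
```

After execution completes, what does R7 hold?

R7=2
R6=11
R3=3
R6=11-5=6
R7=2^10=8
R7=8&3=0
R3=3+1=4
CMP R3, 8  (cmp 4,8)
JLT L2: taken
R6=6-5=1
R7=0^10=10
R7=10&4=0
R3=4+1=5
CMP R3, 8  (cmp 5,8)
JLT L2: taken
R6=1-5=-4
R7=0^10=10
R7=10&5=0
R3=5+1=6
CMP R3, 8  (cmp 6,8)
JLT L2: taken
R6=(-4)-5=-9
R7=0^10=10
R7=10&6=2
R3=6+1=7
CMP R3, 8  (cmp 7,8)
JLT L2: taken
R6=(-9)-5=-14
R7=2^10=8
R7=8&7=0
R3=7+1=8
CMP R3, 8  (cmp 8,8)
JLT L2: not taken
halt.

0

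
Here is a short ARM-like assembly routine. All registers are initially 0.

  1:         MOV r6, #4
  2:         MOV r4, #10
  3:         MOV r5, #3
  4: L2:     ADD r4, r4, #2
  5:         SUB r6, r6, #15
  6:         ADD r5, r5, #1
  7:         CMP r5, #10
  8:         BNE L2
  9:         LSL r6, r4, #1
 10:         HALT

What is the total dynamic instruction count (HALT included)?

40

r6=4
r4=10
r5=3
r4=10+2=12
r6=4-15=-11
r5=3+1=4
CMP r5, #10  (cmp 4,10)
BNE L2: taken
r4=12+2=14
r6=(-11)-15=-26
r5=4+1=5
CMP r5, #10  (cmp 5,10)
BNE L2: taken
r4=14+2=16
r6=(-26)-15=-41
r5=5+1=6
CMP r5, #10  (cmp 6,10)
BNE L2: taken
r4=16+2=18
r6=(-41)-15=-56
r5=6+1=7
CMP r5, #10  (cmp 7,10)
BNE L2: taken
r4=18+2=20
r6=(-56)-15=-71
r5=7+1=8
CMP r5, #10  (cmp 8,10)
BNE L2: taken
r4=20+2=22
r6=(-71)-15=-86
r5=8+1=9
CMP r5, #10  (cmp 9,10)
BNE L2: taken
r4=22+2=24
r6=(-86)-15=-101
r5=9+1=10
CMP r5, #10  (cmp 10,10)
BNE L2: not taken
r6=24<<1=48
halt.
Total executed instructions: 40.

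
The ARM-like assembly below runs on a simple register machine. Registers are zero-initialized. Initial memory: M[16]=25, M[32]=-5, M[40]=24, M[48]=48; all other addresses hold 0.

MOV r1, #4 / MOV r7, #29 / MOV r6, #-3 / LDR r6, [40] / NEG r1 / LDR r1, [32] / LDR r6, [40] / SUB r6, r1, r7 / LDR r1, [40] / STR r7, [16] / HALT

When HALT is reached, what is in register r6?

-34

after MOV r1, #4: r1=4
after MOV r7, #29: r7=29
after MOV r6, #-3: r6=-3
after LDR r6, [40]: r6=M[40]=24
after NEG r1: r1=-(4)=-4
after LDR r1, [32]: r1=M[32]=-5
after LDR r6, [40]: r6=M[40]=24
after SUB r6, r1, r7: r6=(-5)-29=-34
after LDR r1, [40]: r1=M[40]=24
STR r7, [16] → M[16]=29
halt.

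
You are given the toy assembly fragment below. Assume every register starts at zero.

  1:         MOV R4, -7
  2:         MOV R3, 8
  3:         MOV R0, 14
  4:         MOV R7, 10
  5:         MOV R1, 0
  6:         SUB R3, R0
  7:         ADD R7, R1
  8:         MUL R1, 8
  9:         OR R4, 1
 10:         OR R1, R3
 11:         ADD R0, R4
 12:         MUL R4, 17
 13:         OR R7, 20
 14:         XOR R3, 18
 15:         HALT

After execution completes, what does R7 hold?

MOV R4, -7 → R4=-7
MOV R3, 8 → R3=8
MOV R0, 14 → R0=14
MOV R7, 10 → R7=10
MOV R1, 0 → R1=0
SUB R3, R0 → R3=8-14=-6
ADD R7, R1 → R7=10+0=10
MUL R1, 8 → R1=0*8=0
OR R4, 1 → R4=(-7)|1=-7
OR R1, R3 → R1=0|(-6)=-6
ADD R0, R4 → R0=14+(-7)=7
MUL R4, 17 → R4=(-7)*17=-119
OR R7, 20 → R7=10|20=30
XOR R3, 18 → R3=(-6)^18=-24
halt.

30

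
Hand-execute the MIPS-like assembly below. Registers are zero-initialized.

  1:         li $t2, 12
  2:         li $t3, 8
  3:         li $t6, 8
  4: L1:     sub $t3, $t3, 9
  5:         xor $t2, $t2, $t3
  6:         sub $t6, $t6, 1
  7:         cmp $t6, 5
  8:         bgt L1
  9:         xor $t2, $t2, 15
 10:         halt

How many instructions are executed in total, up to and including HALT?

li $t2, 12 → $t2=12
li $t3, 8 → $t3=8
li $t6, 8 → $t6=8
sub $t3, $t3, 9 → $t3=8-9=-1
xor $t2, $t2, $t3 → $t2=12^(-1)=-13
sub $t6, $t6, 1 → $t6=8-1=7
cmp $t6, 5  (cmp 7,5)
bgt L1: taken
sub $t3, $t3, 9 → $t3=(-1)-9=-10
xor $t2, $t2, $t3 → $t2=(-13)^(-10)=5
sub $t6, $t6, 1 → $t6=7-1=6
cmp $t6, 5  (cmp 6,5)
bgt L1: taken
sub $t3, $t3, 9 → $t3=(-10)-9=-19
xor $t2, $t2, $t3 → $t2=5^(-19)=-24
sub $t6, $t6, 1 → $t6=6-1=5
cmp $t6, 5  (cmp 5,5)
bgt L1: not taken
xor $t2, $t2, 15 → $t2=(-24)^15=-25
halt.
Total executed instructions: 20.

20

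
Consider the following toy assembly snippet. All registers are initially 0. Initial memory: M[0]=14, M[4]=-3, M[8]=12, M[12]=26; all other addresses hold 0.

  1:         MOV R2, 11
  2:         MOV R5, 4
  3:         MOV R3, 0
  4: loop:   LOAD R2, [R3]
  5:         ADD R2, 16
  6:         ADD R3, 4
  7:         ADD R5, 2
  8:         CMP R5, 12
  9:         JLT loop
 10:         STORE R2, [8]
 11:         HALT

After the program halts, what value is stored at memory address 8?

R2=11
R5=4
R3=0
R2=M[0]=14
R2=14+16=30
R3=0+4=4
R5=4+2=6
CMP R5, 12  (cmp 6,12)
JLT loop: taken
R2=M[4]=-3
R2=(-3)+16=13
R3=4+4=8
R5=6+2=8
CMP R5, 12  (cmp 8,12)
JLT loop: taken
R2=M[8]=12
R2=12+16=28
R3=8+4=12
R5=8+2=10
CMP R5, 12  (cmp 10,12)
JLT loop: taken
R2=M[12]=26
R2=26+16=42
R3=12+4=16
R5=10+2=12
CMP R5, 12  (cmp 12,12)
JLT loop: not taken
STORE R2, [8] → M[8]=42
halt.

42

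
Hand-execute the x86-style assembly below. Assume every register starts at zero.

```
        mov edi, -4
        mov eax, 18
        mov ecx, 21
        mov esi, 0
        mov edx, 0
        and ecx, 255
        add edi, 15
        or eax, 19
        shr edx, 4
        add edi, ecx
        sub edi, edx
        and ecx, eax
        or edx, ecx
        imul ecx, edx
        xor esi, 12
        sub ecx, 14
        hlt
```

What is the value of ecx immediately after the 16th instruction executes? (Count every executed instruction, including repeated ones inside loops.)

mov edi, -4 → edi=-4
mov eax, 18 → eax=18
mov ecx, 21 → ecx=21
mov esi, 0 → esi=0
mov edx, 0 → edx=0
and ecx, 255 → ecx=21&255=21
add edi, 15 → edi=(-4)+15=11
or eax, 19 → eax=18|19=19
shr edx, 4 → edx=0>>4=0
add edi, ecx → edi=11+21=32
sub edi, edx → edi=32-0=32
and ecx, eax → ecx=21&19=17
or edx, ecx → edx=0|17=17
imul ecx, edx → ecx=17*17=289
xor esi, 12 → esi=0^12=12
sub ecx, 14 → ecx=289-14=275
After step 16: ecx = 275.

275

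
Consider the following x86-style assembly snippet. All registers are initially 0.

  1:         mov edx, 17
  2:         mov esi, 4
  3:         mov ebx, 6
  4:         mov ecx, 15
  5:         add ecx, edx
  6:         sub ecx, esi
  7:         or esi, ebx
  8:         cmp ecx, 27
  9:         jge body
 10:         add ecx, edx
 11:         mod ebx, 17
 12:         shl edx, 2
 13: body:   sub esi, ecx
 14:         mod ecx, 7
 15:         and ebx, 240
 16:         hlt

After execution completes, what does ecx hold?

mov edx, 17 → edx=17
mov esi, 4 → esi=4
mov ebx, 6 → ebx=6
mov ecx, 15 → ecx=15
add ecx, edx → ecx=15+17=32
sub ecx, esi → ecx=32-4=28
or esi, ebx → esi=4|6=6
cmp ecx, 27  (cmp 28,27)
jge body: taken
sub esi, ecx → esi=6-28=-22
mod ecx, 7 → ecx=28%7=0
and ebx, 240 → ebx=6&240=0
halt.

0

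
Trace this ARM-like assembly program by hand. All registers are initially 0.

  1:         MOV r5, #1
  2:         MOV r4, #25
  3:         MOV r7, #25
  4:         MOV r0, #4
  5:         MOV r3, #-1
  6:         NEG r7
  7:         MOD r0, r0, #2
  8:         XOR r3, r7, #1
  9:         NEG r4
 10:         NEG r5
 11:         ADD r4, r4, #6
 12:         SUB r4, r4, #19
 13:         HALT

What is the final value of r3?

-26

MOV r5, #1 → r5=1
MOV r4, #25 → r4=25
MOV r7, #25 → r7=25
MOV r0, #4 → r0=4
MOV r3, #-1 → r3=-1
NEG r7 → r7=-(25)=-25
MOD r0, r0, #2 → r0=4%2=0
XOR r3, r7, #1 → r3=(-25)^1=-26
NEG r4 → r4=-(25)=-25
NEG r5 → r5=-(1)=-1
ADD r4, r4, #6 → r4=(-25)+6=-19
SUB r4, r4, #19 → r4=(-19)-19=-38
halt.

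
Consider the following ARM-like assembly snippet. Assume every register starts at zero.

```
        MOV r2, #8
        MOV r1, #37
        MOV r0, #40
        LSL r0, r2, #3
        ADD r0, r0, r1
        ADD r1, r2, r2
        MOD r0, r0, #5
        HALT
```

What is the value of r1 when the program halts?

after MOV r2, #8: r2=8
after MOV r1, #37: r1=37
after MOV r0, #40: r0=40
after LSL r0, r2, #3: r0=8<<3=64
after ADD r0, r0, r1: r0=64+37=101
after ADD r1, r2, r2: r1=8+8=16
after MOD r0, r0, #5: r0=101%5=1
halt.

16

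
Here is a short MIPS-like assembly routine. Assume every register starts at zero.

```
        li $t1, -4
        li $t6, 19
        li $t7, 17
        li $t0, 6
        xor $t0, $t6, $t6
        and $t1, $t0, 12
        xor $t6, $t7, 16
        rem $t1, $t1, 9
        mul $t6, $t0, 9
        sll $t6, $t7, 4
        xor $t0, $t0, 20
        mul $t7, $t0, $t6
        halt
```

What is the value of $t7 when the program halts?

5440

after li $t1, -4: $t1=-4
after li $t6, 19: $t6=19
after li $t7, 17: $t7=17
after li $t0, 6: $t0=6
after xor $t0, $t6, $t6: $t0=19^19=0
after and $t1, $t0, 12: $t1=0&12=0
after xor $t6, $t7, 16: $t6=17^16=1
after rem $t1, $t1, 9: $t1=0%9=0
after mul $t6, $t0, 9: $t6=0*9=0
after sll $t6, $t7, 4: $t6=17<<4=272
after xor $t0, $t0, 20: $t0=0^20=20
after mul $t7, $t0, $t6: $t7=20*272=5440
halt.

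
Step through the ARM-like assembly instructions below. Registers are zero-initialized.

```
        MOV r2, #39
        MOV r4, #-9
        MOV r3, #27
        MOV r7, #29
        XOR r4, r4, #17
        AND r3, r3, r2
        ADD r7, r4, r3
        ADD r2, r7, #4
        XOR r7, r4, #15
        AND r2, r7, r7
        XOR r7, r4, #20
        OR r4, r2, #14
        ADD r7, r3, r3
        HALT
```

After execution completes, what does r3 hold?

after MOV r2, #39: r2=39
after MOV r4, #-9: r4=-9
after MOV r3, #27: r3=27
after MOV r7, #29: r7=29
after XOR r4, r4, #17: r4=(-9)^17=-26
after AND r3, r3, r2: r3=27&39=3
after ADD r7, r4, r3: r7=(-26)+3=-23
after ADD r2, r7, #4: r2=(-23)+4=-19
after XOR r7, r4, #15: r7=(-26)^15=-23
after AND r2, r7, r7: r2=(-23)&(-23)=-23
after XOR r7, r4, #20: r7=(-26)^20=-14
after OR r4, r2, #14: r4=(-23)|14=-17
after ADD r7, r3, r3: r7=3+3=6
halt.

3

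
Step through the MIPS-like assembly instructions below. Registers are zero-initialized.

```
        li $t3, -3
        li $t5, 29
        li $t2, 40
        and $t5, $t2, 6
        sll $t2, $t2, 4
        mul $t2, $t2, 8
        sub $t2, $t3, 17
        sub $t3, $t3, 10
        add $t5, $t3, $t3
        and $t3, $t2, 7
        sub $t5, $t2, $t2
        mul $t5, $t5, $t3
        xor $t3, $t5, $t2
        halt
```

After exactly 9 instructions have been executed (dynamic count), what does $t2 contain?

-20

li $t3, -3 → $t3=-3
li $t5, 29 → $t5=29
li $t2, 40 → $t2=40
and $t5, $t2, 6 → $t5=40&6=0
sll $t2, $t2, 4 → $t2=40<<4=640
mul $t2, $t2, 8 → $t2=640*8=5120
sub $t2, $t3, 17 → $t2=(-3)-17=-20
sub $t3, $t3, 10 → $t3=(-3)-10=-13
add $t5, $t3, $t3 → $t5=(-13)+(-13)=-26
After step 9: $t2 = -20.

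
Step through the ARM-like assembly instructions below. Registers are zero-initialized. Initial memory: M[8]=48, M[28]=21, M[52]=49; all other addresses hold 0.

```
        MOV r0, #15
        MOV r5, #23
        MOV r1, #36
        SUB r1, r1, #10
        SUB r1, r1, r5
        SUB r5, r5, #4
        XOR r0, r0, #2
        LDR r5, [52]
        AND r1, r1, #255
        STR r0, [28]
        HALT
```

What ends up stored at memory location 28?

after MOV r0, #15: r0=15
after MOV r5, #23: r5=23
after MOV r1, #36: r1=36
after SUB r1, r1, #10: r1=36-10=26
after SUB r1, r1, r5: r1=26-23=3
after SUB r5, r5, #4: r5=23-4=19
after XOR r0, r0, #2: r0=15^2=13
after LDR r5, [52]: r5=M[52]=49
after AND r1, r1, #255: r1=3&255=3
STR r0, [28] → M[28]=13
halt.

13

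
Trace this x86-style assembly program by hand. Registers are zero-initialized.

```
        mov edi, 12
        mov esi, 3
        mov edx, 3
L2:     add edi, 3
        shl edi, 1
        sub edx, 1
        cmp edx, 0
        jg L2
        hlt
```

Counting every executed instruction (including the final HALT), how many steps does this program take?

19

mov edi, 12 → edi=12
mov esi, 3 → esi=3
mov edx, 3 → edx=3
add edi, 3 → edi=12+3=15
shl edi, 1 → edi=15<<1=30
sub edx, 1 → edx=3-1=2
cmp edx, 0  (cmp 2,0)
jg L2: taken
add edi, 3 → edi=30+3=33
shl edi, 1 → edi=33<<1=66
sub edx, 1 → edx=2-1=1
cmp edx, 0  (cmp 1,0)
jg L2: taken
add edi, 3 → edi=66+3=69
shl edi, 1 → edi=69<<1=138
sub edx, 1 → edx=1-1=0
cmp edx, 0  (cmp 0,0)
jg L2: not taken
halt.
Total executed instructions: 19.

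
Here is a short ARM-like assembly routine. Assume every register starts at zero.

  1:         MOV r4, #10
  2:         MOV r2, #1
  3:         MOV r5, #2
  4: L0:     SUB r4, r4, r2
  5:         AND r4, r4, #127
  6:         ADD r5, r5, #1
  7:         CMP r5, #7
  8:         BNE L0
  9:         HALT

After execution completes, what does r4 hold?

5

MOV r4, #10 → r4=10
MOV r2, #1 → r2=1
MOV r5, #2 → r5=2
SUB r4, r4, r2 → r4=10-1=9
AND r4, r4, #127 → r4=9&127=9
ADD r5, r5, #1 → r5=2+1=3
CMP r5, #7  (cmp 3,7)
BNE L0: taken
SUB r4, r4, r2 → r4=9-1=8
AND r4, r4, #127 → r4=8&127=8
ADD r5, r5, #1 → r5=3+1=4
CMP r5, #7  (cmp 4,7)
BNE L0: taken
SUB r4, r4, r2 → r4=8-1=7
AND r4, r4, #127 → r4=7&127=7
ADD r5, r5, #1 → r5=4+1=5
CMP r5, #7  (cmp 5,7)
BNE L0: taken
SUB r4, r4, r2 → r4=7-1=6
AND r4, r4, #127 → r4=6&127=6
ADD r5, r5, #1 → r5=5+1=6
CMP r5, #7  (cmp 6,7)
BNE L0: taken
SUB r4, r4, r2 → r4=6-1=5
AND r4, r4, #127 → r4=5&127=5
ADD r5, r5, #1 → r5=6+1=7
CMP r5, #7  (cmp 7,7)
BNE L0: not taken
halt.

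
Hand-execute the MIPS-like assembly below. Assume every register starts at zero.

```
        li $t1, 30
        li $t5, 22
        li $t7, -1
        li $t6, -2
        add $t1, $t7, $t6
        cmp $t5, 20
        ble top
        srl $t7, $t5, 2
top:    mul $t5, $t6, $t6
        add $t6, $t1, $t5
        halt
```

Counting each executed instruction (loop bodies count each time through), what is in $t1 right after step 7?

-3

after li $t1, 30: $t1=30
after li $t5, 22: $t5=22
after li $t7, -1: $t7=-1
after li $t6, -2: $t6=-2
after add $t1, $t7, $t6: $t1=(-1)+(-2)=-3
cmp $t5, 20  (cmp 22,20)
ble top: not taken
After step 7: $t1 = -3.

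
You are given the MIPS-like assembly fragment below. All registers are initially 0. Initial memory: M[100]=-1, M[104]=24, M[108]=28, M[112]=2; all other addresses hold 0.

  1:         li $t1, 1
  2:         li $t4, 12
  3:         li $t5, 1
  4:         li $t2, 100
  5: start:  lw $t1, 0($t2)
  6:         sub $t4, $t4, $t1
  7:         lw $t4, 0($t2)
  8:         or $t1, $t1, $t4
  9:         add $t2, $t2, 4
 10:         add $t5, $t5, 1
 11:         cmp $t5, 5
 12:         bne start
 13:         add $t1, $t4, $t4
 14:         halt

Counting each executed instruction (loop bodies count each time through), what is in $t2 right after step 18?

after li $t1, 1: $t1=1
after li $t4, 12: $t4=12
after li $t5, 1: $t5=1
after li $t2, 100: $t2=100
after lw $t1, 0($t2): $t1=M[100]=-1
after sub $t4, $t4, $t1: $t4=12-(-1)=13
after lw $t4, 0($t2): $t4=M[100]=-1
after or $t1, $t1, $t4: $t1=(-1)|(-1)=-1
after add $t2, $t2, 4: $t2=100+4=104
after add $t5, $t5, 1: $t5=1+1=2
cmp $t5, 5  (cmp 2,5)
bne start: taken
after lw $t1, 0($t2): $t1=M[104]=24
after sub $t4, $t4, $t1: $t4=(-1)-24=-25
after lw $t4, 0($t2): $t4=M[104]=24
after or $t1, $t1, $t4: $t1=24|24=24
after add $t2, $t2, 4: $t2=104+4=108
after add $t5, $t5, 1: $t5=2+1=3
After step 18: $t2 = 108.

108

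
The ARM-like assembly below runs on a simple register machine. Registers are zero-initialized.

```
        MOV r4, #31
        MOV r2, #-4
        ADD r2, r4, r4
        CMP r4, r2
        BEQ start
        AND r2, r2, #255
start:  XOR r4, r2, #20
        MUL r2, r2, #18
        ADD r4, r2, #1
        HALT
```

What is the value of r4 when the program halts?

1117

r4=31
r2=-4
r2=31+31=62
CMP r4, r2  (cmp 31,62)
BEQ start: not taken
r2=62&255=62
r4=62^20=42
r2=62*18=1116
r4=1116+1=1117
halt.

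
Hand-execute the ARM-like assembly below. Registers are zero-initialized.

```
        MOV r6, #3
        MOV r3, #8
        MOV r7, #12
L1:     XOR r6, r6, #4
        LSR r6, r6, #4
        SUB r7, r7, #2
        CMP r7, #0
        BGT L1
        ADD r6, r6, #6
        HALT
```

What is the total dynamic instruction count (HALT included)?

r6=3
r3=8
r7=12
r6=3^4=7
r6=7>>4=0
r7=12-2=10
CMP r7, #0  (cmp 10,0)
BGT L1: taken
r6=0^4=4
r6=4>>4=0
r7=10-2=8
CMP r7, #0  (cmp 8,0)
BGT L1: taken
r6=0^4=4
r6=4>>4=0
r7=8-2=6
CMP r7, #0  (cmp 6,0)
BGT L1: taken
r6=0^4=4
r6=4>>4=0
r7=6-2=4
CMP r7, #0  (cmp 4,0)
BGT L1: taken
r6=0^4=4
r6=4>>4=0
r7=4-2=2
CMP r7, #0  (cmp 2,0)
BGT L1: taken
r6=0^4=4
r6=4>>4=0
r7=2-2=0
CMP r7, #0  (cmp 0,0)
BGT L1: not taken
r6=0+6=6
halt.
Total executed instructions: 35.

35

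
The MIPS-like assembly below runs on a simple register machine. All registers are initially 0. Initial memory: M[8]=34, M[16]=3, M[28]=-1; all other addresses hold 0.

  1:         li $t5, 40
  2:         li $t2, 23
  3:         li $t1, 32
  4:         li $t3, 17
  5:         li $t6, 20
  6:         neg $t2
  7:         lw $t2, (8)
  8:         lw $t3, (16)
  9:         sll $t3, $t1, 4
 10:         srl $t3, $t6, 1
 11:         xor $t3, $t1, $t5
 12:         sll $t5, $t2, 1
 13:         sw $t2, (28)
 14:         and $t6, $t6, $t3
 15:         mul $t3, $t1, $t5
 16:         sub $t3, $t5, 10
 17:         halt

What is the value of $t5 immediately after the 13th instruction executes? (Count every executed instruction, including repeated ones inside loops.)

68

after li $t5, 40: $t5=40
after li $t2, 23: $t2=23
after li $t1, 32: $t1=32
after li $t3, 17: $t3=17
after li $t6, 20: $t6=20
after neg $t2: $t2=-(23)=-23
after lw $t2, (8): $t2=M[8]=34
after lw $t3, (16): $t3=M[16]=3
after sll $t3, $t1, 4: $t3=32<<4=512
after srl $t3, $t6, 1: $t3=20>>1=10
after xor $t3, $t1, $t5: $t3=32^40=8
after sll $t5, $t2, 1: $t5=34<<1=68
sw $t2, (28) → M[28]=34
After step 13: $t5 = 68.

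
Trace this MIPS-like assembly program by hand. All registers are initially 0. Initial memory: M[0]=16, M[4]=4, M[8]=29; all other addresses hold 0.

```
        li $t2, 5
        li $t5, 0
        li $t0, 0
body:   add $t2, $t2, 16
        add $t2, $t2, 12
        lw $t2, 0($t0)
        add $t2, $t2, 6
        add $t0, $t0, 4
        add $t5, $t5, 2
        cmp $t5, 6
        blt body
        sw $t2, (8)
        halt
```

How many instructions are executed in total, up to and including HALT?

li $t2, 5 → $t2=5
li $t5, 0 → $t5=0
li $t0, 0 → $t0=0
add $t2, $t2, 16 → $t2=5+16=21
add $t2, $t2, 12 → $t2=21+12=33
lw $t2, 0($t0) → $t2=M[0]=16
add $t2, $t2, 6 → $t2=16+6=22
add $t0, $t0, 4 → $t0=0+4=4
add $t5, $t5, 2 → $t5=0+2=2
cmp $t5, 6  (cmp 2,6)
blt body: taken
add $t2, $t2, 16 → $t2=22+16=38
add $t2, $t2, 12 → $t2=38+12=50
lw $t2, 0($t0) → $t2=M[4]=4
add $t2, $t2, 6 → $t2=4+6=10
add $t0, $t0, 4 → $t0=4+4=8
add $t5, $t5, 2 → $t5=2+2=4
cmp $t5, 6  (cmp 4,6)
blt body: taken
add $t2, $t2, 16 → $t2=10+16=26
add $t2, $t2, 12 → $t2=26+12=38
lw $t2, 0($t0) → $t2=M[8]=29
add $t2, $t2, 6 → $t2=29+6=35
add $t0, $t0, 4 → $t0=8+4=12
add $t5, $t5, 2 → $t5=4+2=6
cmp $t5, 6  (cmp 6,6)
blt body: not taken
sw $t2, (8) → M[8]=35
halt.
Total executed instructions: 29.

29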